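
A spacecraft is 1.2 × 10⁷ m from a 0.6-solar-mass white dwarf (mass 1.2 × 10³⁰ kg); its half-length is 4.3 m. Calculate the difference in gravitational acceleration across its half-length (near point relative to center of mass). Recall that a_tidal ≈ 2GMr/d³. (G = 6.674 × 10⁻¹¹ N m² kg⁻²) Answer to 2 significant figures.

4.0 × 10⁻¹ m/s²

Δa = 2GMr/d³
   = 2 × (6.674 × 10⁻¹¹) × (1.2 × 10³⁰) × (4.3) / (1.2 × 10⁷)³
   = 4.0 × 10⁻¹ m/s²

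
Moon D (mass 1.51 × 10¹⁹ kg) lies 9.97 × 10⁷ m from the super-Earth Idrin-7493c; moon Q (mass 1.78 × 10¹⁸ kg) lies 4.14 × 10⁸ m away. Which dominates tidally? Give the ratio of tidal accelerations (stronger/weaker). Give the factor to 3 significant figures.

Tidal acceleration ∝ M/d³, so compare M/d³ for each.
Moon D: (1.51 × 10¹⁹) / (9.97 × 10⁷)³ = 1.524 × 10⁻⁵
Moon Q: (1.78 × 10¹⁸) / (4.14 × 10⁸)³ = 2.509 × 10⁻⁸
Ratio (larger/smaller) = 607

Moon D, by a factor of ≈ 607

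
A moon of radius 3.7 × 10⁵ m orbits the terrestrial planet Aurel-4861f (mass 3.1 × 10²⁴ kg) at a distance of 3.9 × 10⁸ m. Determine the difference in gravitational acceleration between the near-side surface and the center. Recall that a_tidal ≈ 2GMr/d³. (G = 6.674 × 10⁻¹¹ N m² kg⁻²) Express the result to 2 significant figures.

The tidal stretch is the gradient of GM/d² times the body's extent r, hence the 1/d³ dependence.
Δa = 2GMr/d³
   = 2 × (6.674 × 10⁻¹¹) × (3.1 × 10²⁴) × (3.7 × 10⁵) / (3.9 × 10⁸)³
   = 2.6 × 10⁻⁶ m/s²

2.6 × 10⁻⁶ m/s²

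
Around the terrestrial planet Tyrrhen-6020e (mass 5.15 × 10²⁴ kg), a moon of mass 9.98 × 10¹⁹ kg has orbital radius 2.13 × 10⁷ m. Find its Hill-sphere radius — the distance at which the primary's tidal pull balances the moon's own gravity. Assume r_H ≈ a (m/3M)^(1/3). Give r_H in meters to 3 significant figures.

r_H ≈ a (m/3M)^(1/3)
    = (2.13 × 10⁷) × (9.98 × 10¹⁹ / (3 × 5.15 × 10²⁴))^(1/3)
    = 3.97 × 10⁵ m

3.97 × 10⁵ m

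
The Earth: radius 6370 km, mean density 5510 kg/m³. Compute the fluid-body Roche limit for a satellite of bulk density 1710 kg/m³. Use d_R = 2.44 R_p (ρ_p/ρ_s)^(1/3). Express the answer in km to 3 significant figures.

23000 km

d_R = 2.44 × 6370 km × (5510/1710)^(1/3)
    = 23000 km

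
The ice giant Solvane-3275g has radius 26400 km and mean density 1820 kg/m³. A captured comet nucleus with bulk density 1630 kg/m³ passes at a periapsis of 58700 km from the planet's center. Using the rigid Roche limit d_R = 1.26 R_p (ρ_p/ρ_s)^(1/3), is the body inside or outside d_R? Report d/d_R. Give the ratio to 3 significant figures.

d_R = 1.26 × (26400 km) × (1820/1630)^(1/3) = 34510 km
d/d_R = (58700) / (34510) = 1.70
Since d/d_R > 1, the body is outside the Roche limit.

outside; d/d_R ≈ 1.70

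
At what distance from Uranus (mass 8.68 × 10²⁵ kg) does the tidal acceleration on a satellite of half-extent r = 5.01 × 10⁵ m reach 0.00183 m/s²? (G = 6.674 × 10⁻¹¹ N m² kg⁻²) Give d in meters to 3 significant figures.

2GMr/d³ = a_tidal  ⇒  d = (2GMr / a_tidal)^(1/3)
d = (2 × 6.674×10⁻¹¹ × (8.68 × 10²⁵) × (5.01 × 10⁵) / (0.00183))^(1/3)
  = 1.47 × 10⁸ m

1.47 × 10⁸ m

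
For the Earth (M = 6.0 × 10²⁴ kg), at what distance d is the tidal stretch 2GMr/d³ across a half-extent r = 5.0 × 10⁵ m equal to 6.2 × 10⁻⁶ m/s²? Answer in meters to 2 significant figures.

4.0 × 10⁸ m

2GMr/d³ = a_tidal  ⇒  d = (2GMr / a_tidal)^(1/3)
d = (2 × 6.674×10⁻¹¹ × (6.0 × 10²⁴) × (5.0 × 10⁵) / (6.2 × 10⁻⁶))^(1/3)
  = 4.0 × 10⁸ m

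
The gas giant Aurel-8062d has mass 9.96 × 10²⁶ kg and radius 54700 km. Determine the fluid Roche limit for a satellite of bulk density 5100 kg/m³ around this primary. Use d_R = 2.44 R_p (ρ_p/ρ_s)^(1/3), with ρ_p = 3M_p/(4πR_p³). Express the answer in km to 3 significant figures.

87800 km

ρ_p = 3M_p/(4πR_p³) = 3 × (9.96 × 10²⁶) / (4π × (5.47 × 10⁷ m)³) = 1450 kg/m³
d_R = 2.44 × 54700 km × (1450/5100)^(1/3)
    = 87800 km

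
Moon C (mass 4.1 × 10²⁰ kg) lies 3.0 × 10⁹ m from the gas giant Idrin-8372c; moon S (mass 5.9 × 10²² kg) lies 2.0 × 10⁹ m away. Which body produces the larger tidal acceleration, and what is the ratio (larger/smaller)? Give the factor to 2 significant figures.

Moon S, by a factor of ≈ 490

Compare M/d³ for the two perturbers:
Moon C: (4.1 × 10²⁰) / (3.0 × 10⁹)³ = 1.519 × 10⁻⁸
Moon S: (5.9 × 10²²) / (2.0 × 10⁹)³ = 7.375 × 10⁻⁶
Ratio (larger/smaller) = 490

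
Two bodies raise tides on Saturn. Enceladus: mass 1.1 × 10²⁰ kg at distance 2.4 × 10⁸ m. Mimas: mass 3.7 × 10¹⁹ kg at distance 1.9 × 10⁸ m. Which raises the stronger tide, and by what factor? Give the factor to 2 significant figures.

Enceladus, by a factor of ≈ 1.5

Compare M/d³ for the two perturbers:
Enceladus: (1.1 × 10²⁰) / (2.4 × 10⁸)³ = 7.957 × 10⁻⁶
Mimas: (3.7 × 10¹⁹) / (1.9 × 10⁸)³ = 5.394 × 10⁻⁶
Ratio (larger/smaller) = 1.5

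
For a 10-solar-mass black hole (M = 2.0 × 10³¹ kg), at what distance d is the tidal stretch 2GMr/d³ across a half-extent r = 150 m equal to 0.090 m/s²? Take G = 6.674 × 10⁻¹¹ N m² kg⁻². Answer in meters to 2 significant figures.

1.6 × 10⁸ m

2GMr/d³ = a_tidal  ⇒  d = (2GMr / a_tidal)^(1/3)
d = (2 × 6.674×10⁻¹¹ × (2.0 × 10³¹) × (150) / (0.090))^(1/3)
  = 1.6 × 10⁸ m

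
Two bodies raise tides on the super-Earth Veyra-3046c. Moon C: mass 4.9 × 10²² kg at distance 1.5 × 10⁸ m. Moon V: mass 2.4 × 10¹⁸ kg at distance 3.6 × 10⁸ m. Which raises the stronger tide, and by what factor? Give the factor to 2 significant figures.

Tidal stretch scales as M/d³; compute that for each body.
Moon C: (4.9 × 10²²) / (1.5 × 10⁸)³ = 1.452 × 10⁻²
Moon V: (2.4 × 10¹⁸) / (3.6 × 10⁸)³ = 5.144 × 10⁻⁸
Ratio (larger/smaller) = 2.8 × 10⁵

Moon C, by a factor of ≈ 2.8 × 10⁵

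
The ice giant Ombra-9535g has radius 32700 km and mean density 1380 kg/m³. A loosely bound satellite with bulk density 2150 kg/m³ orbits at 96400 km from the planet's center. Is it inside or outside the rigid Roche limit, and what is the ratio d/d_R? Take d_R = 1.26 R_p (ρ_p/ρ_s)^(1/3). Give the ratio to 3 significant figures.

d_R = 1.26 × (32700 km) × (1380/2150)^(1/3) = 35540 km
d/d_R = (96400) / (35540) = 2.71
Since d/d_R > 1, the body is outside the Roche limit.

outside; d/d_R ≈ 2.71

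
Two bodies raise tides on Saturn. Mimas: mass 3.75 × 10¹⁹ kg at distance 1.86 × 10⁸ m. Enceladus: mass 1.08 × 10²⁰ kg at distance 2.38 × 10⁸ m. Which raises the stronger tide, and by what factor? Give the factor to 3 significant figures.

Compare M/d³ for the two perturbers:
Mimas: (3.75 × 10¹⁹) / (1.86 × 10⁸)³ = 5.828 × 10⁻⁶
Enceladus: (1.08 × 10²⁰) / (2.38 × 10⁸)³ = 8.011 × 10⁻⁶
Ratio (larger/smaller) = 1.37

Enceladus, by a factor of ≈ 1.37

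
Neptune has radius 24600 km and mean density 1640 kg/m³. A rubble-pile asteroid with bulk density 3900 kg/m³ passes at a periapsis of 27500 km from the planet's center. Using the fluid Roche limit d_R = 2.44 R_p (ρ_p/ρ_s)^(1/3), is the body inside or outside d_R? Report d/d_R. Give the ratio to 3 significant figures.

inside; d/d_R ≈ 0.612

d_R = 2.44 × (24600 km) × (1640/3900)^(1/3) = 44970 km
d/d_R = (27500) / (44970) = 0.612
Since d/d_R < 1, the body is inside the Roche limit.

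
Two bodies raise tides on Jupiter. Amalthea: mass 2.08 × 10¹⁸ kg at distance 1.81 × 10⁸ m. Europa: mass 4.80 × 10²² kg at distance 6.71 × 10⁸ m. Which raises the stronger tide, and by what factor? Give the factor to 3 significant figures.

Europa, by a factor of ≈ 453

The tide-raising term goes as M/d³ (the gradient of a 1/d² field).
Amalthea: (2.08 × 10¹⁸) / (1.81 × 10⁸)³ = 3.508 × 10⁻⁷
Europa: (4.80 × 10²²) / (6.71 × 10⁸)³ = 1.589 × 10⁻⁴
Ratio (larger/smaller) = 453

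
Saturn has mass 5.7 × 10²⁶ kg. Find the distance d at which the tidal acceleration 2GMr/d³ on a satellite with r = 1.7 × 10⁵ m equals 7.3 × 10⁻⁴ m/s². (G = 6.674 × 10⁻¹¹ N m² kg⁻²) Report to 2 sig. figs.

2GMr/d³ = a_tidal  ⇒  d = (2GMr / a_tidal)^(1/3)
d = (2 × 6.674×10⁻¹¹ × (5.7 × 10²⁶) × (1.7 × 10⁵) / (7.3 × 10⁻⁴))^(1/3)
  = 2.6 × 10⁸ m

2.6 × 10⁸ m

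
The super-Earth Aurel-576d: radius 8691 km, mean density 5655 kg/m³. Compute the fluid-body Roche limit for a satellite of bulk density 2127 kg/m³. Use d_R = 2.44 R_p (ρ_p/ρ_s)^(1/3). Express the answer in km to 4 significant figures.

29380 km

d_R = 2.44 × 8691 km × (5655/2127)^(1/3)
    = 29380 km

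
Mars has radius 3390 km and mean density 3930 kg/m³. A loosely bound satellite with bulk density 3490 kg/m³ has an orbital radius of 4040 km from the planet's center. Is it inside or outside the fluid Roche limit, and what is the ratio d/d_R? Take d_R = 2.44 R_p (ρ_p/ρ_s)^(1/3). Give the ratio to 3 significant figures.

d_R = 2.44 × (3390 km) × (3930/3490)^(1/3) = 8606 km
d/d_R = (4040) / (8606) = 0.469
Since d/d_R < 1, the body is inside the Roche limit.

inside; d/d_R ≈ 0.469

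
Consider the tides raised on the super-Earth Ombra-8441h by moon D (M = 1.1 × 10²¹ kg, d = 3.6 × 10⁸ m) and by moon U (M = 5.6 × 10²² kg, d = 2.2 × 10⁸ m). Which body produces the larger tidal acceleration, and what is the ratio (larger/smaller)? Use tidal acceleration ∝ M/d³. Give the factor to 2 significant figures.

Moon U, by a factor of ≈ 220

Compare M/d³ for the two perturbers:
Moon D: (1.1 × 10²¹) / (3.6 × 10⁸)³ = 2.358 × 10⁻⁵
Moon U: (5.6 × 10²²) / (2.2 × 10⁸)³ = 5.259 × 10⁻³
Ratio (larger/smaller) = 220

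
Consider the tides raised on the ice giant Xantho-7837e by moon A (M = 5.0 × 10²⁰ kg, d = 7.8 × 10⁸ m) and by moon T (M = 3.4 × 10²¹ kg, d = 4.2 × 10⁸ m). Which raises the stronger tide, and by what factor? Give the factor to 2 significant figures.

Compare M/d³ for the two perturbers:
Moon A: (5.0 × 10²⁰) / (7.8 × 10⁸)³ = 1.054 × 10⁻⁶
Moon T: (3.4 × 10²¹) / (4.2 × 10⁸)³ = 4.589 × 10⁻⁵
Ratio (larger/smaller) = 44

Moon T, by a factor of ≈ 44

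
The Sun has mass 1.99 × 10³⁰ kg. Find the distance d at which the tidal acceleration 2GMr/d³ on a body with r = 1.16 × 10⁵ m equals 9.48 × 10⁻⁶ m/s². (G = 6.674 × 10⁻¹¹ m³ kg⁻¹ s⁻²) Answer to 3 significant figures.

1.48 × 10¹⁰ m

2GMr/d³ = a_tidal  ⇒  d = (2GMr / a_tidal)^(1/3)
d = (2 × 6.674×10⁻¹¹ × (1.99 × 10³⁰) × (1.16 × 10⁵) / (9.48 × 10⁻⁶))^(1/3)
  = 1.48 × 10¹⁰ m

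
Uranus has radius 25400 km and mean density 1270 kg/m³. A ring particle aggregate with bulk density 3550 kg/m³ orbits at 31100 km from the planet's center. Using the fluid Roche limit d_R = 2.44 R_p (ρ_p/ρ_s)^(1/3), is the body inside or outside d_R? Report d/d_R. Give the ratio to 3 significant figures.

inside; d/d_R ≈ 0.707

d_R = 2.44 × (25400 km) × (1270/3550)^(1/3) = 44000 km
d/d_R = (31100) / (44000) = 0.707
Since d/d_R < 1, the body is inside the Roche limit.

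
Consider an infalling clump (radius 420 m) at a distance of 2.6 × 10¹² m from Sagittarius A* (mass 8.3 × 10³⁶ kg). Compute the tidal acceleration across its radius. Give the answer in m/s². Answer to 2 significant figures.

2.6 × 10⁻⁸ m/s²

Since r ≪ d, expand the inverse-square field across one radius to get the leading 2GMr/d³ term.
Δa = 2GMr/d³
   = 2 × (6.674 × 10⁻¹¹) × (8.3 × 10³⁶) × (420) / (2.6 × 10¹²)³
   = 2.6 × 10⁻⁸ m/s²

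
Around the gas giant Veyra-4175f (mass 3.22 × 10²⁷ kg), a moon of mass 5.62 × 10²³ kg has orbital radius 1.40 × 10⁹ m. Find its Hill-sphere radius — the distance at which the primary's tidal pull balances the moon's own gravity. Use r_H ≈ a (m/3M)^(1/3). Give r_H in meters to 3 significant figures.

5.42 × 10⁷ m

r_H ≈ a (m/3M)^(1/3)
    = (1.40 × 10⁹) × (5.62 × 10²³ / (3 × 3.22 × 10²⁷))^(1/3)
    = 5.42 × 10⁷ m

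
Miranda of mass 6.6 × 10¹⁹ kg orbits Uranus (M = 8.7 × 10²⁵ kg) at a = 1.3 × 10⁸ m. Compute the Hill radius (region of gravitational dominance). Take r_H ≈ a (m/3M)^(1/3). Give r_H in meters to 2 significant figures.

8.2 × 10⁵ m

r_H ≈ a (m/3M)^(1/3)
    = (1.3 × 10⁸) × (6.6 × 10¹⁹ / (3 × 8.7 × 10²⁵))^(1/3)
    = 8.2 × 10⁵ m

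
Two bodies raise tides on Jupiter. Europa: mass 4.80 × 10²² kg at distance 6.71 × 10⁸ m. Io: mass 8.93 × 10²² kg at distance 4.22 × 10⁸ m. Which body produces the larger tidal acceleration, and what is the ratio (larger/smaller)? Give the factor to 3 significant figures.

Tidal stretch scales as M/d³; compute that for each body.
Europa: (4.80 × 10²²) / (6.71 × 10⁸)³ = 1.589 × 10⁻⁴
Io: (8.93 × 10²²) / (4.22 × 10⁸)³ = 1.188 × 10⁻³
Ratio (larger/smaller) = 7.48

Io, by a factor of ≈ 7.48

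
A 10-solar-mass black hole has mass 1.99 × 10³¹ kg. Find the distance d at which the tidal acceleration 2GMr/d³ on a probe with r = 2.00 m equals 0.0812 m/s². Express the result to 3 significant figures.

2GMr/d³ = a_tidal  ⇒  d = (2GMr / a_tidal)^(1/3)
d = (2 × 6.674×10⁻¹¹ × (1.99 × 10³¹) × (2.00) / (0.0812))^(1/3)
  = 4.03 × 10⁷ m

4.03 × 10⁷ m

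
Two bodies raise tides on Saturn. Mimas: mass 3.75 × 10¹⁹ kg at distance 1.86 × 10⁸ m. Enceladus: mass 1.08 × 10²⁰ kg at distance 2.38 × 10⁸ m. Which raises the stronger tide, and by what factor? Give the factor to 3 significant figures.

Enceladus, by a factor of ≈ 1.37

Compare M/d³ for the two perturbers:
Mimas: (3.75 × 10¹⁹) / (1.86 × 10⁸)³ = 5.828 × 10⁻⁶
Enceladus: (1.08 × 10²⁰) / (2.38 × 10⁸)³ = 8.011 × 10⁻⁶
Ratio (larger/smaller) = 1.37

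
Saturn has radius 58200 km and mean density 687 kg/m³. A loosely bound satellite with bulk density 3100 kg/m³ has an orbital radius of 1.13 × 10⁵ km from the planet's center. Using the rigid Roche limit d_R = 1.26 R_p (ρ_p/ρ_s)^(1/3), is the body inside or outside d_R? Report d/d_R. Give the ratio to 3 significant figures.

d_R = 1.26 × (58200 km) × (687/3100)^(1/3) = 44380 km
d/d_R = (1.13 × 10⁵) / (44380) = 2.55
Since d/d_R > 1, the body is outside the Roche limit.

outside; d/d_R ≈ 2.55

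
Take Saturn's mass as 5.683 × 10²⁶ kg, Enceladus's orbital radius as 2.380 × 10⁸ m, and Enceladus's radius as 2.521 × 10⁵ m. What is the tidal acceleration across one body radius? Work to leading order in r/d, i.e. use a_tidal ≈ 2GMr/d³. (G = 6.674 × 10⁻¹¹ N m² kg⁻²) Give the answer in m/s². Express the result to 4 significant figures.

1.419 × 10⁻³ m/s²

Since r ≪ d, expand the inverse-square field across one radius to get the leading 2GMr/d³ term.
Δg = 2GMr/d³
   = 2 × (6.674 × 10⁻¹¹) × (5.683 × 10²⁶) × (2.521 × 10⁵) / (2.380 × 10⁸)³
   = 1.419 × 10⁻³ m/s²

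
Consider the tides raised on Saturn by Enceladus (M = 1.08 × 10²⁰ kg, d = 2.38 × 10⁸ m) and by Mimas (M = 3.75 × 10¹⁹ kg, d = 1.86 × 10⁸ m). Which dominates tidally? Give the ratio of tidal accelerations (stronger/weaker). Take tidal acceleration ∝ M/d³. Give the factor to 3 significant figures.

Enceladus, by a factor of ≈ 1.37

Tidal stretch scales as M/d³; compute that for each body.
Enceladus: (1.08 × 10²⁰) / (2.38 × 10⁸)³ = 8.011 × 10⁻⁶
Mimas: (3.75 × 10¹⁹) / (1.86 × 10⁸)³ = 5.828 × 10⁻⁶
Ratio (larger/smaller) = 1.37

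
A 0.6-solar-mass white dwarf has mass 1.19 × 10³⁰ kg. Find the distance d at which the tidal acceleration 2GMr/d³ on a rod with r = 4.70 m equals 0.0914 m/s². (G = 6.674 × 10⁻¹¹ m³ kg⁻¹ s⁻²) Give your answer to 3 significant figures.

2.01 × 10⁷ m

2GMr/d³ = a_tidal  ⇒  d = (2GMr / a_tidal)^(1/3)
d = (2 × 6.674×10⁻¹¹ × (1.19 × 10³⁰) × (4.70) / (0.0914))^(1/3)
  = 2.01 × 10⁷ m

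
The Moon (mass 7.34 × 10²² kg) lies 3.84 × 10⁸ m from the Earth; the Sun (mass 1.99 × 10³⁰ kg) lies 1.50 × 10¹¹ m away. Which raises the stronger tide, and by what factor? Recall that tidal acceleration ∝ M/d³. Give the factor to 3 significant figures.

The Moon, by a factor of ≈ 2.20

Tidal stretch scales as M/d³; compute that for each body.
The Moon: (7.34 × 10²²) / (3.84 × 10⁸)³ = 1.296 × 10⁻³
The Sun: (1.99 × 10³⁰) / (1.50 × 10¹¹)³ = 5.896 × 10⁻⁴
Ratio (larger/smaller) = 2.20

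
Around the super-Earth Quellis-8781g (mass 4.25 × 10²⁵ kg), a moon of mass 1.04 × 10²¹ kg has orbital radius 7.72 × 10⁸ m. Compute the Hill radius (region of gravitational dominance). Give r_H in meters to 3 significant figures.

1.55 × 10⁷ m

r_H ≈ a (m/3M)^(1/3)
    = (7.72 × 10⁸) × (1.04 × 10²¹ / (3 × 4.25 × 10²⁵))^(1/3)
    = 1.55 × 10⁷ m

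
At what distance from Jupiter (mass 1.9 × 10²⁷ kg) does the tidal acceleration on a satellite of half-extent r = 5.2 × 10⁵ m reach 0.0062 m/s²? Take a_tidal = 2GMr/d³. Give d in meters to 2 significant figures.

2.8 × 10⁸ m

2GMr/d³ = a_tidal  ⇒  d = (2GMr / a_tidal)^(1/3)
d = (2 × 6.674×10⁻¹¹ × (1.9 × 10²⁷) × (5.2 × 10⁵) / (0.0062))^(1/3)
  = 2.8 × 10⁸ m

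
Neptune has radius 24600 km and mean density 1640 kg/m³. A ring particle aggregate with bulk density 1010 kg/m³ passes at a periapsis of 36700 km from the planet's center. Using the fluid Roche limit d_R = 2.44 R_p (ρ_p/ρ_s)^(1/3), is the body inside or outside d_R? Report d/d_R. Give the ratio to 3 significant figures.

inside; d/d_R ≈ 0.520

d_R = 2.44 × (24600 km) × (1640/1010)^(1/3) = 70550 km
d/d_R = (36700) / (70550) = 0.520
Since d/d_R < 1, the body is inside the Roche limit.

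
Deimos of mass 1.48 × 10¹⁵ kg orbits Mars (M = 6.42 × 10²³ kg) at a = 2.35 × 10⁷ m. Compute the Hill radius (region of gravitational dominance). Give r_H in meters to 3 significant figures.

2.15 × 10⁴ m

r_H ≈ a (m/3M)^(1/3)
    = (2.35 × 10⁷) × (1.48 × 10¹⁵ / (3 × 6.42 × 10²³))^(1/3)
    = 2.15 × 10⁴ m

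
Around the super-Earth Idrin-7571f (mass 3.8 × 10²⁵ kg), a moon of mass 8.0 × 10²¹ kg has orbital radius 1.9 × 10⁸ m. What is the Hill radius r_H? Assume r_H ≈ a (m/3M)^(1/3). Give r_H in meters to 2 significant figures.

r_H ≈ a (m/3M)^(1/3)
    = (1.9 × 10⁸) × (8.0 × 10²¹ / (3 × 3.8 × 10²⁵))^(1/3)
    = 7.8 × 10⁶ m

7.8 × 10⁶ m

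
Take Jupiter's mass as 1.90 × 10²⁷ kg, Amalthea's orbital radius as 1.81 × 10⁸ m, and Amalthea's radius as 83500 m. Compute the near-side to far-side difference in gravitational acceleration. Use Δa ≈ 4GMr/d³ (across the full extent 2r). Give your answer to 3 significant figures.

Near-to-far spans 2r, so the tidal difference is twice the near-to-center value: 4GMr/d³.
Δa = 4GMr/d³
   = 4 × (6.674 × 10⁻¹¹) × (1.90 × 10²⁷) × (83500) / (1.81 × 10⁸)³
   = 7.14 × 10⁻³ m/s²

7.14 × 10⁻³ m/s²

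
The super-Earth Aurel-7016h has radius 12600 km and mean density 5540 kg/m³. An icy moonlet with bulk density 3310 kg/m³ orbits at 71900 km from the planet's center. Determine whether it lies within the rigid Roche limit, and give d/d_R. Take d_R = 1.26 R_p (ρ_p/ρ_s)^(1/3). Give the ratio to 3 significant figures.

d_R = 1.26 × (12600 km) × (5540/3310)^(1/3) = 18850 km
d/d_R = (71900) / (18850) = 3.81
Since d/d_R > 1, the body is outside the Roche limit.

outside; d/d_R ≈ 3.81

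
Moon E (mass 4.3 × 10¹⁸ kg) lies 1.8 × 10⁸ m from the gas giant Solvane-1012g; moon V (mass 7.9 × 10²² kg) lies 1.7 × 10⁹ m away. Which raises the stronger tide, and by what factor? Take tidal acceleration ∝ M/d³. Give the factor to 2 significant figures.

Moon V, by a factor of ≈ 22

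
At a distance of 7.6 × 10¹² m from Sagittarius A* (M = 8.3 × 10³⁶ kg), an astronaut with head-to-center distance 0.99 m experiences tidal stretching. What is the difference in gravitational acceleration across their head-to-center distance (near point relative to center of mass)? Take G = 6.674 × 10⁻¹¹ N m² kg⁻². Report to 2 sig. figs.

Differencing GM/(d−r)² and GM/d² to first order in r/d gives 2GMr/d³.
a_tidal = 2GMr/d³
        = 2 × (6.674 × 10⁻¹¹) × (8.3 × 10³⁶) × (0.99) / (7.6 × 10¹²)³
        = 2.5 × 10⁻¹² m/s²

2.5 × 10⁻¹² m/s²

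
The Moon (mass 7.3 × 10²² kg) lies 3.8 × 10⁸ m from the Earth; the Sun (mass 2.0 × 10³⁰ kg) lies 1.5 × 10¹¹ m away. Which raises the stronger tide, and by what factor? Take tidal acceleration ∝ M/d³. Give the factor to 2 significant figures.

Compare M/d³ for the two perturbers:
The Moon: (7.3 × 10²²) / (3.8 × 10⁸)³ = 1.330 × 10⁻³
The Sun: (2.0 × 10³⁰) / (1.5 × 10¹¹)³ = 5.926 × 10⁻⁴
Ratio (larger/smaller) = 2.2

The Moon, by a factor of ≈ 2.2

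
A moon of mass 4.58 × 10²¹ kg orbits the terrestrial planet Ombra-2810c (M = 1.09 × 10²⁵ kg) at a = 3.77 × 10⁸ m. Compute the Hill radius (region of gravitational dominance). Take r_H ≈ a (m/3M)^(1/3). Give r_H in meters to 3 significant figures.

1.96 × 10⁷ m

r_H ≈ a (m/3M)^(1/3)
    = (3.77 × 10⁸) × (4.58 × 10²¹ / (3 × 1.09 × 10²⁵))^(1/3)
    = 1.96 × 10⁷ m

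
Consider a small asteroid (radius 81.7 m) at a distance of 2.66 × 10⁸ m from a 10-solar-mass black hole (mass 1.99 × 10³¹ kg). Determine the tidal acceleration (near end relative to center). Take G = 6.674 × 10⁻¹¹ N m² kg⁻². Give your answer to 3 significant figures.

1.15 × 10⁻² m/s²

Δa = 2GMr/d³
   = 2 × (6.674 × 10⁻¹¹) × (1.99 × 10³¹) × (81.7) / (2.66 × 10⁸)³
   = 1.15 × 10⁻² m/s²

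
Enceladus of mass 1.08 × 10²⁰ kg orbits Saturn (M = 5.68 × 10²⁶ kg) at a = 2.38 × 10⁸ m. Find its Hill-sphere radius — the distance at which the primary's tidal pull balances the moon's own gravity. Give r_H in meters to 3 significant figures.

r_H ≈ a (m/3M)^(1/3)
    = (2.38 × 10⁸) × (1.08 × 10²⁰ / (3 × 5.68 × 10²⁶))^(1/3)
    = 9.49 × 10⁵ m

9.49 × 10⁵ m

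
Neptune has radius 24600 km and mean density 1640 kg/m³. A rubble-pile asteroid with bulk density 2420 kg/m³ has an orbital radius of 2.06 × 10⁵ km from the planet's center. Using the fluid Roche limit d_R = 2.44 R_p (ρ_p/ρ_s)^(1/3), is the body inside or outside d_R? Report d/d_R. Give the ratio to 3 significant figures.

outside; d/d_R ≈ 3.91

d_R = 2.44 × (24600 km) × (1640/2420)^(1/3) = 52720 km
d/d_R = (2.06 × 10⁵) / (52720) = 3.91
Since d/d_R > 1, the body is outside the Roche limit.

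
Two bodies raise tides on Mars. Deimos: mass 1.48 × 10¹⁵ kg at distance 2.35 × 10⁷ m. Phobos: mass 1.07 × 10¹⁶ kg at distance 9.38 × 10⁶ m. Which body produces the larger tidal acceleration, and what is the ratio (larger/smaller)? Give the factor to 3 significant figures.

Phobos, by a factor of ≈ 114

Tidal stretch scales as M/d³; compute that for each body.
Deimos: (1.48 × 10¹⁵) / (2.35 × 10⁷)³ = 1.140 × 10⁻⁷
Phobos: (1.07 × 10¹⁶) / (9.38 × 10⁶)³ = 1.297 × 10⁻⁵
Ratio (larger/smaller) = 114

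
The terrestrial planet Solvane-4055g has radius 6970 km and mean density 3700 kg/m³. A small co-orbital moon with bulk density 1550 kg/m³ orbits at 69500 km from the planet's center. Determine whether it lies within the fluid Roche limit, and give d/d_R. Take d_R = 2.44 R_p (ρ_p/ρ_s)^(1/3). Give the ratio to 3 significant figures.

outside; d/d_R ≈ 3.06

d_R = 2.44 × (6970 km) × (3700/1550)^(1/3) = 22730 km
d/d_R = (69500) / (22730) = 3.06
Since d/d_R > 1, the body is outside the Roche limit.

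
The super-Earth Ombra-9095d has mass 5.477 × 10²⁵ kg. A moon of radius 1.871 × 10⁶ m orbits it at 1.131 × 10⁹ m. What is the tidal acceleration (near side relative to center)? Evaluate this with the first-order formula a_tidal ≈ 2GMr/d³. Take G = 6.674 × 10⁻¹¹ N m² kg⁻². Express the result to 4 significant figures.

a_tidal = 2GMr/d³
        = 2 × (6.674 × 10⁻¹¹) × (5.477 × 10²⁵) × (1.871 × 10⁶) / (1.131 × 10⁹)³
        = 9.455 × 10⁻⁶ m/s²

9.455 × 10⁻⁶ m/s²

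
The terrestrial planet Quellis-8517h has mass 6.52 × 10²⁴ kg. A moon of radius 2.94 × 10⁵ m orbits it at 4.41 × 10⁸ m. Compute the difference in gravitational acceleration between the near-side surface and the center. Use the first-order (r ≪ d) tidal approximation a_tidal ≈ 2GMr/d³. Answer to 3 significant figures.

a_tidal = 2GMr/d³
        = 2 × (6.674 × 10⁻¹¹) × (6.52 × 10²⁴) × (2.94 × 10⁵) / (4.41 × 10⁸)³
        = 2.98 × 10⁻⁶ m/s²

2.98 × 10⁻⁶ m/s²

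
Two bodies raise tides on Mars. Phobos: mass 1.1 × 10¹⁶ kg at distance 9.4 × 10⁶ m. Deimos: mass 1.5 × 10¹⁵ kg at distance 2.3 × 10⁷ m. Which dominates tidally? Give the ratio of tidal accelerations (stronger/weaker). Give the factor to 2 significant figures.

Phobos, by a factor of ≈ 110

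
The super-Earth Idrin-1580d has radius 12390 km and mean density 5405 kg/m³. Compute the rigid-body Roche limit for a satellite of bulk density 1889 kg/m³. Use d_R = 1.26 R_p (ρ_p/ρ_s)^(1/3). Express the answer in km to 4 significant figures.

22160 km

d_R = 1.26 × 12390 km × (5405/1889)^(1/3)
    = 22160 km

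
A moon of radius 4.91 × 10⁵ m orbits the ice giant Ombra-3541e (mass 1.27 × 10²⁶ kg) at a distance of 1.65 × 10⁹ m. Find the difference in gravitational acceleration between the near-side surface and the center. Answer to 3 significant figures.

1.85 × 10⁻⁶ m/s²

Differencing GM/(d−r)² and GM/d² to first order in r/d gives 2GMr/d³.
Δg = 2GMr/d³
   = 2 × (6.674 × 10⁻¹¹) × (1.27 × 10²⁶) × (4.91 × 10⁵) / (1.65 × 10⁹)³
   = 1.85 × 10⁻⁶ m/s²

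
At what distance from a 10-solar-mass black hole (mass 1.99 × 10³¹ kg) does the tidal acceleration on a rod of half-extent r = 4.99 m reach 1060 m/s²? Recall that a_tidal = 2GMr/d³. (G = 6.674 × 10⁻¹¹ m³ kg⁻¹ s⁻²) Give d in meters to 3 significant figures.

2.32 × 10⁶ m

2GMr/d³ = a_tidal  ⇒  d = (2GMr / a_tidal)^(1/3)
d = (2 × 6.674×10⁻¹¹ × (1.99 × 10³¹) × (4.99) / (1060))^(1/3)
  = 2.32 × 10⁶ m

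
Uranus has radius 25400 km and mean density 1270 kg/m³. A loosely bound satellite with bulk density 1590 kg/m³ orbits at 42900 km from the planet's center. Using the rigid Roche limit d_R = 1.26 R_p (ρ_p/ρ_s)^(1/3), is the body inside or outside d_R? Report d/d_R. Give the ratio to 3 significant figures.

d_R = 1.26 × (25400 km) × (1270/1590)^(1/3) = 29690 km
d/d_R = (42900) / (29690) = 1.44
Since d/d_R > 1, the body is outside the Roche limit.

outside; d/d_R ≈ 1.44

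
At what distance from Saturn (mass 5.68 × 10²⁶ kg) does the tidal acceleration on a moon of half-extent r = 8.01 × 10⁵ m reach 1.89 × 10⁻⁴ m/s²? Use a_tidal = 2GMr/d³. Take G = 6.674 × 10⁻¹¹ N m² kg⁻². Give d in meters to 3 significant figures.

2GMr/d³ = a_tidal  ⇒  d = (2GMr / a_tidal)^(1/3)
d = (2 × 6.674×10⁻¹¹ × (5.68 × 10²⁶) × (8.01 × 10⁵) / (1.89 × 10⁻⁴))^(1/3)
  = 6.85 × 10⁸ m

6.85 × 10⁸ m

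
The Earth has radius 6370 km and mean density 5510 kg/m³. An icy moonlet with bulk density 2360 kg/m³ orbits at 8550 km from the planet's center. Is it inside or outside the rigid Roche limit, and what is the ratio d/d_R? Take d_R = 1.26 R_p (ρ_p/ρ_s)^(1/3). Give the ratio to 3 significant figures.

inside; d/d_R ≈ 0.803

d_R = 1.26 × (6370 km) × (5510/2360)^(1/3) = 10650 km
d/d_R = (8550) / (10650) = 0.803
Since d/d_R < 1, the body is inside the Roche limit.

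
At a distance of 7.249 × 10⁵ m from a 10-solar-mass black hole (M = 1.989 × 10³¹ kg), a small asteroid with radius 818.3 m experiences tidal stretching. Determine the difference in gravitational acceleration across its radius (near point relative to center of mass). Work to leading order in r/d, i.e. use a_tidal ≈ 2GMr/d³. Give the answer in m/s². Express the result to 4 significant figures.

5.703 × 10⁶ m/s²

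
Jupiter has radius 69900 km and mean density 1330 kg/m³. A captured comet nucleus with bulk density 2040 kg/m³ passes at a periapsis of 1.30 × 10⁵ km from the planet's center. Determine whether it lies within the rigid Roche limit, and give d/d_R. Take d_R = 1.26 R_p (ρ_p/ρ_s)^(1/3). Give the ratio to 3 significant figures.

d_R = 1.26 × (69900 km) × (1330/2040)^(1/3) = 76370 km
d/d_R = (1.30 × 10⁵) / (76370) = 1.70
Since d/d_R > 1, the body is outside the Roche limit.

outside; d/d_R ≈ 1.70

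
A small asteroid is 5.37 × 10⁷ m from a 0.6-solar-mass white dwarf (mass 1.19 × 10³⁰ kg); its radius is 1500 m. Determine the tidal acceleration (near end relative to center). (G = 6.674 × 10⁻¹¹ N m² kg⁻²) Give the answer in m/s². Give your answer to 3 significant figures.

Δg = 2GMr/d³
   = 2 × (6.674 × 10⁻¹¹) × (1.19 × 10³⁰) × (1500) / (5.37 × 10⁷)³
   = 1.54 m/s²

1.54 m/s²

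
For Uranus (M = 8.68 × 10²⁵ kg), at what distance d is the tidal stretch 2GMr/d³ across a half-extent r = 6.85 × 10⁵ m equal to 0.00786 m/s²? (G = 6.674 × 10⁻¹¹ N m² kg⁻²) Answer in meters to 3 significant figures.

2GMr/d³ = a_tidal  ⇒  d = (2GMr / a_tidal)^(1/3)
d = (2 × 6.674×10⁻¹¹ × (8.68 × 10²⁵) × (6.85 × 10⁵) / (0.00786))^(1/3)
  = 1.00 × 10⁸ m

1.00 × 10⁸ m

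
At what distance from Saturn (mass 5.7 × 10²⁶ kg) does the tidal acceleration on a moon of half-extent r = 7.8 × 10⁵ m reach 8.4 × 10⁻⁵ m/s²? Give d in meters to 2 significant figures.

8.9 × 10⁸ m

2GMr/d³ = a_tidal  ⇒  d = (2GMr / a_tidal)^(1/3)
d = (2 × 6.674×10⁻¹¹ × (5.7 × 10²⁶) × (7.8 × 10⁵) / (8.4 × 10⁻⁵))^(1/3)
  = 8.9 × 10⁸ m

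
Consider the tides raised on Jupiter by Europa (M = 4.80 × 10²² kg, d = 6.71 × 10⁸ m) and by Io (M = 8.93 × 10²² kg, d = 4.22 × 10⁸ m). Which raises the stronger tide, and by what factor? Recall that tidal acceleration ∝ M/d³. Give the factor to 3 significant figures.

Io, by a factor of ≈ 7.48

Compare M/d³ for the two perturbers:
Europa: (4.80 × 10²²) / (6.71 × 10⁸)³ = 1.589 × 10⁻⁴
Io: (8.93 × 10²²) / (4.22 × 10⁸)³ = 1.188 × 10⁻³
Ratio (larger/smaller) = 7.48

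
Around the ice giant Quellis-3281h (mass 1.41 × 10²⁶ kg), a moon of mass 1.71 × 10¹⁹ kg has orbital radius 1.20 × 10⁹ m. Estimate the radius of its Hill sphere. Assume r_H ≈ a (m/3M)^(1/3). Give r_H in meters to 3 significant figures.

r_H ≈ a (m/3M)^(1/3)
    = (1.20 × 10⁹) × (1.71 × 10¹⁹ / (3 × 1.41 × 10²⁶))^(1/3)
    = 4.12 × 10⁶ m

4.12 × 10⁶ m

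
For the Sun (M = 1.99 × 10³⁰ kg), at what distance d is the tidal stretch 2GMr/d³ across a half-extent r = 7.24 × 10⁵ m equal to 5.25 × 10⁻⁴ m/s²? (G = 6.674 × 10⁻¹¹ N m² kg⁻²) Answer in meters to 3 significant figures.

7.16 × 10⁹ m

2GMr/d³ = a_tidal  ⇒  d = (2GMr / a_tidal)^(1/3)
d = (2 × 6.674×10⁻¹¹ × (1.99 × 10³⁰) × (7.24 × 10⁵) / (5.25 × 10⁻⁴))^(1/3)
  = 7.16 × 10⁹ m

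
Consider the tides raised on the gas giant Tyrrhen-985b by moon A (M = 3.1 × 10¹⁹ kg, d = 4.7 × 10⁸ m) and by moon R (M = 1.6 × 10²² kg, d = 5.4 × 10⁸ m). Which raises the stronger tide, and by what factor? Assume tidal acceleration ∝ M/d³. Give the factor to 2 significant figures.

Moon R, by a factor of ≈ 340

Tidal acceleration ∝ M/d³, so compare M/d³ for each.
Moon A: (3.1 × 10¹⁹) / (4.7 × 10⁸)³ = 2.986 × 10⁻⁷
Moon R: (1.6 × 10²²) / (5.4 × 10⁸)³ = 1.016 × 10⁻⁴
Ratio (larger/smaller) = 340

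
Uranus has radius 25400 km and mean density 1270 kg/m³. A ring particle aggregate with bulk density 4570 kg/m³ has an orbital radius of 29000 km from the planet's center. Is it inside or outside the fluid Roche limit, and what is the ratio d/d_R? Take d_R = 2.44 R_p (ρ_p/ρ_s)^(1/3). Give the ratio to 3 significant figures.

inside; d/d_R ≈ 0.717

d_R = 2.44 × (25400 km) × (1270/4570)^(1/3) = 40440 km
d/d_R = (29000) / (40440) = 0.717
Since d/d_R < 1, the body is inside the Roche limit.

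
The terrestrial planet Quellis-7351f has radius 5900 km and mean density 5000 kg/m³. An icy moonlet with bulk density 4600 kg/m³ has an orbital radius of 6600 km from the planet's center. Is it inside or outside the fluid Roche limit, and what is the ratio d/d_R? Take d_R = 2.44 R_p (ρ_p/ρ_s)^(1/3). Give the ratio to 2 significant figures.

d_R = 2.44 × (5900 km) × (5000/4600)^(1/3) = 14800 km
d/d_R = (6600) / (14800) = 0.45
Since d/d_R < 1, the body is inside the Roche limit.

inside; d/d_R ≈ 0.45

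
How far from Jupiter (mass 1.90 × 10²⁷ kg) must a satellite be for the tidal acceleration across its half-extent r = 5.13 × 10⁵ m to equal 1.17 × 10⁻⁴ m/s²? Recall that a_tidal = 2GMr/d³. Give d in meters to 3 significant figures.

2GMr/d³ = a_tidal  ⇒  d = (2GMr / a_tidal)^(1/3)
d = (2 × 6.674×10⁻¹¹ × (1.90 × 10²⁷) × (5.13 × 10⁵) / (1.17 × 10⁻⁴))^(1/3)
  = 1.04 × 10⁹ m

1.04 × 10⁹ m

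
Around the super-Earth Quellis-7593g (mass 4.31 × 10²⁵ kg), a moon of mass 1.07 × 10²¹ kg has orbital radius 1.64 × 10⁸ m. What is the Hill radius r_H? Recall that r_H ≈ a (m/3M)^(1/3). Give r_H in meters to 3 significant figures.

3.32 × 10⁶ m

r_H ≈ a (m/3M)^(1/3)
    = (1.64 × 10⁸) × (1.07 × 10²¹ / (3 × 4.31 × 10²⁵))^(1/3)
    = 3.32 × 10⁶ m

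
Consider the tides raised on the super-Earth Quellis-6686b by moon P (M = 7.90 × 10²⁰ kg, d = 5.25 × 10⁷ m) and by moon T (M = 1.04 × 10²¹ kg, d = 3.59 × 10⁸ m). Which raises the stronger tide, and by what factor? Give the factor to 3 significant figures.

Moon P, by a factor of ≈ 243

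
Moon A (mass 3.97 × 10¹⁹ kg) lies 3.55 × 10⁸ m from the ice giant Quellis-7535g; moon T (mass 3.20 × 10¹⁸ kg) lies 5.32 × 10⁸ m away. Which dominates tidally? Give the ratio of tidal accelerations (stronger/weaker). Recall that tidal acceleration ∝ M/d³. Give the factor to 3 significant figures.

Moon A, by a factor of ≈ 41.8

The tide-raising term goes as M/d³ (the gradient of a 1/d² field).
Moon A: (3.97 × 10¹⁹) / (3.55 × 10⁸)³ = 8.874 × 10⁻⁷
Moon T: (3.20 × 10¹⁸) / (5.32 × 10⁸)³ = 2.125 × 10⁻⁸
Ratio (larger/smaller) = 41.8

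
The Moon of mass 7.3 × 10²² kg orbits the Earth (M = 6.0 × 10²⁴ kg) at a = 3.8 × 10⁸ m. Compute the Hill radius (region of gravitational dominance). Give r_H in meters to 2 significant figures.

6.1 × 10⁷ m

r_H ≈ a (m/3M)^(1/3)
    = (3.8 × 10⁸) × (7.3 × 10²² / (3 × 6.0 × 10²⁴))^(1/3)
    = 6.1 × 10⁷ m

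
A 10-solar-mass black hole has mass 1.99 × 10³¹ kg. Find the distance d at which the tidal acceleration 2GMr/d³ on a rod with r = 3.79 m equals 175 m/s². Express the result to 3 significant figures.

2GMr/d³ = a_tidal  ⇒  d = (2GMr / a_tidal)^(1/3)
d = (2 × 6.674×10⁻¹¹ × (1.99 × 10³¹) × (3.79) / (175))^(1/3)
  = 3.86 × 10⁶ m

3.86 × 10⁶ m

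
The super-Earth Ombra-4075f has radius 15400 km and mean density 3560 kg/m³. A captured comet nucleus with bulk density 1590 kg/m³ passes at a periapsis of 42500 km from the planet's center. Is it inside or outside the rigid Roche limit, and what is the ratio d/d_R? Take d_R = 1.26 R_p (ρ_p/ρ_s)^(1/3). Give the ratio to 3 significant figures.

outside; d/d_R ≈ 1.67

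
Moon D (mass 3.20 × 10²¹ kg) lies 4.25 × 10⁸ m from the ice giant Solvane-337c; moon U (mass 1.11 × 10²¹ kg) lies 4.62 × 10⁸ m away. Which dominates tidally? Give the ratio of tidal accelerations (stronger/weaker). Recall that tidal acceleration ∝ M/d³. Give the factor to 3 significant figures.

Moon D, by a factor of ≈ 3.70

The tide-raising term goes as M/d³ (the gradient of a 1/d² field).
Moon D: (3.20 × 10²¹) / (4.25 × 10⁸)³ = 4.169 × 10⁻⁵
Moon U: (1.11 × 10²¹) / (4.62 × 10⁸)³ = 1.126 × 10⁻⁵
Ratio (larger/smaller) = 3.70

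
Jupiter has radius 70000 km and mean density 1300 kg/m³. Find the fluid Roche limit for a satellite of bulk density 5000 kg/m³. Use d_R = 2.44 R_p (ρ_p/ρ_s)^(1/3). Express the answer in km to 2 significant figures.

d_R = 2.44 × 70000 km × (1300/5000)^(1/3)
    = 1.1 × 10⁵ km

1.1 × 10⁵ km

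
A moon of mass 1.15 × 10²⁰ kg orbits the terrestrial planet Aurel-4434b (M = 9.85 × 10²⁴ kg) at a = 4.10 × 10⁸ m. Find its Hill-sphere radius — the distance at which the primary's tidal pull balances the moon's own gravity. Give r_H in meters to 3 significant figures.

6.45 × 10⁶ m

r_H ≈ a (m/3M)^(1/3)
    = (4.10 × 10⁸) × (1.15 × 10²⁰ / (3 × 9.85 × 10²⁴))^(1/3)
    = 6.45 × 10⁶ m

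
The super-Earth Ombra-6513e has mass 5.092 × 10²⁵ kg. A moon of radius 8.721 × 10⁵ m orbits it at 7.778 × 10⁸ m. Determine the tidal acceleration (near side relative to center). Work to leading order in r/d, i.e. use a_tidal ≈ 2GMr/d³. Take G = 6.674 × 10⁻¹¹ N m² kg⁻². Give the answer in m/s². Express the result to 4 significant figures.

1.260 × 10⁻⁵ m/s²

Differencing GM/(d−r)² and GM/d² to first order in r/d gives 2GMr/d³.
Δg = 2GMr/d³
   = 2 × (6.674 × 10⁻¹¹) × (5.092 × 10²⁵) × (8.721 × 10⁵) / (7.778 × 10⁸)³
   = 1.260 × 10⁻⁵ m/s²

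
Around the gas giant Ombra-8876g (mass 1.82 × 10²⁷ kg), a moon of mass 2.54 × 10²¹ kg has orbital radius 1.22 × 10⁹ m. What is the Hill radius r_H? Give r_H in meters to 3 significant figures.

9.45 × 10⁶ m

r_H ≈ a (m/3M)^(1/3)
    = (1.22 × 10⁹) × (2.54 × 10²¹ / (3 × 1.82 × 10²⁷))^(1/3)
    = 9.45 × 10⁶ m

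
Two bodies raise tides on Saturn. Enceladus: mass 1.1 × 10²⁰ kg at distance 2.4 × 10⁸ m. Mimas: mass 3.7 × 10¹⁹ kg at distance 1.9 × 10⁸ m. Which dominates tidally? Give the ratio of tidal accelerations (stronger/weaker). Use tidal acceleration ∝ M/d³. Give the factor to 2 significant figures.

Enceladus, by a factor of ≈ 1.5

Tidal stretch scales as M/d³; compute that for each body.
Enceladus: (1.1 × 10²⁰) / (2.4 × 10⁸)³ = 7.957 × 10⁻⁶
Mimas: (3.7 × 10¹⁹) / (1.9 × 10⁸)³ = 5.394 × 10⁻⁶
Ratio (larger/smaller) = 1.5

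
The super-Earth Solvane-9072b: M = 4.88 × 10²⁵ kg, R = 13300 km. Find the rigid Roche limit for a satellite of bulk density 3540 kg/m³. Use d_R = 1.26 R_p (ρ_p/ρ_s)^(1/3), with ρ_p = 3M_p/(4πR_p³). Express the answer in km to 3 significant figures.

18700 km

ρ_p = 3M_p/(4πR_p³) = 3 × (4.88 × 10²⁵) / (4π × (1.33 × 10⁷ m)³) = 4950 kg/m³
d_R = 1.26 × 13300 km × (4950/3540)^(1/3)
    = 18700 km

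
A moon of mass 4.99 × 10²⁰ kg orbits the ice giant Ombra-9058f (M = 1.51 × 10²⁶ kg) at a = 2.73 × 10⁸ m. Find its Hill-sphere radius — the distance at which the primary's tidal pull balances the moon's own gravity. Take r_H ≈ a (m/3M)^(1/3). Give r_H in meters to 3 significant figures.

r_H ≈ a (m/3M)^(1/3)
    = (2.73 × 10⁸) × (4.99 × 10²⁰ / (3 × 1.51 × 10²⁶))^(1/3)
    = 2.82 × 10⁶ m

2.82 × 10⁶ m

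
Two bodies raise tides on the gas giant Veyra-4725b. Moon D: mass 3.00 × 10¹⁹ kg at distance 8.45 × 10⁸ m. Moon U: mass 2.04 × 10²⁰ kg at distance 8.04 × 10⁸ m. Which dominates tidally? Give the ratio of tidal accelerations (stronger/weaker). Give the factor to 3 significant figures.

Tidal acceleration ∝ M/d³, so compare M/d³ for each.
Moon D: (3.00 × 10¹⁹) / (8.45 × 10⁸)³ = 4.972 × 10⁻⁸
Moon U: (2.04 × 10²⁰) / (8.04 × 10⁸)³ = 3.925 × 10⁻⁷
Ratio (larger/smaller) = 7.89

Moon U, by a factor of ≈ 7.89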